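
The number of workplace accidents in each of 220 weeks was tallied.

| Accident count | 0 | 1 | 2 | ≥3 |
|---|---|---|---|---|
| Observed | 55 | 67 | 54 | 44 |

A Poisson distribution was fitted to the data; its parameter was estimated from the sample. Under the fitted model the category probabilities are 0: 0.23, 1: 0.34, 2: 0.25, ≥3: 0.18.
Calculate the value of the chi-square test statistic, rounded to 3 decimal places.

1.703

Expected counts E_i = n·p_i: 220×0.23 = 50.6, 220×0.34 = 74.8, 220×0.25 = 55, 220×0.18 = 39.6.
0: (55 − 50.6)²/50.6 = 19.36/50.6 = 0.3826
1: (67 − 74.8)²/74.8 = 60.84/74.8 = 0.8134
2: (54 − 55)²/55 = 1/55 = 0.0182
≥3: (44 − 39.6)²/39.6 = 19.36/39.6 = 0.4889
Sum = 1.703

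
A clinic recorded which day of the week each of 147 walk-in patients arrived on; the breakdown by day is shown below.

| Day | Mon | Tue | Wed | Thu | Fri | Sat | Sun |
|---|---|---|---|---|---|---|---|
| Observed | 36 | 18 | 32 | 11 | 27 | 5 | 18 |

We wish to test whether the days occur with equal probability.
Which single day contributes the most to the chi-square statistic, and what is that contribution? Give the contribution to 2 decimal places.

Sat, 12.19

Expected count for each of the 7 categories: 147/7 = 21.
Mon: (36 − 21)²/21 = 225/21 = 10.714
Tue: (18 − 21)²/21 = 9/21 = 0.429
Wed: (32 − 21)²/21 = 121/21 = 5.762
Thu: (11 − 21)²/21 = 100/21 = 4.762
Fri: (27 − 21)²/21 = 36/21 = 1.714
Sat: (5 − 21)²/21 = 256/21 = 12.190
Sun: (18 − 21)²/21 = 9/21 = 0.429
The largest term is for Sat: 12.19.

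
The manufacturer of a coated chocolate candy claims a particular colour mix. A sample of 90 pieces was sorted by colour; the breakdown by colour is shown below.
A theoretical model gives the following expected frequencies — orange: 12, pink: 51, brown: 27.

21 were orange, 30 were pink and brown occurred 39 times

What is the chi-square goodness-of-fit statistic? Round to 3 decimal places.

orange: (21 − 12)²/12 = 81/12 = 6.7500
pink: (30 − 51)²/51 = 441/51 = 8.6471
brown: (39 − 27)²/27 = 144/27 = 5.3333
Sum = 20.730

20.730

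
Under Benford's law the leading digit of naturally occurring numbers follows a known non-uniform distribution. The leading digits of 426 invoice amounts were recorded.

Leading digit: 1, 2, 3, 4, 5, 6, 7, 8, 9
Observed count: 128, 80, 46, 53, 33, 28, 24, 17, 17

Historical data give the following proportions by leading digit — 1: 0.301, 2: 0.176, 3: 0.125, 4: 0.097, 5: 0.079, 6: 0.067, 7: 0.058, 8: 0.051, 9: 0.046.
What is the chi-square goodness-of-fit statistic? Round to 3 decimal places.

6.040

Expected counts E_i = n·p_i: 426×0.301 = 128.226, 426×0.176 = 74.976, 426×0.125 = 53.25, 426×0.097 = 41.322, 426×0.079 = 33.654, 426×0.067 = 28.542, 426×0.058 = 24.708, 426×0.051 = 21.726, 426×0.046 = 19.596.
1: (128 − 128.226)²/128.226 = 0.051076/128.226 = 0.0004
2: (80 − 74.976)²/74.976 = 25.240576/74.976 = 0.3366
3: (46 − 53.25)²/53.25 = 52.5625/53.25 = 0.9871
4: (53 − 41.322)²/41.322 = 136.375684/41.322 = 3.3003
5: (33 − 33.654)²/33.654 = 0.427716/33.654 = 0.0127
6: (28 − 28.542)²/28.542 = 0.293764/28.542 = 0.0103
7: (24 − 24.708)²/24.708 = 0.501264/24.708 = 0.0203
8: (17 − 21.726)²/21.726 = 22.335076/21.726 = 1.0280
9: (17 − 19.596)²/19.596 = 6.739216/19.596 = 0.3439
Sum = 6.040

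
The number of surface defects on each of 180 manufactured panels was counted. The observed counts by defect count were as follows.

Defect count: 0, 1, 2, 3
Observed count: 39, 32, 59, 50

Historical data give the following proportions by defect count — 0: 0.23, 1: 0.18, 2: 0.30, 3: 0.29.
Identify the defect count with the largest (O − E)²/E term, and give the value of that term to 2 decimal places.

Expected counts E_i = n·p_i: 180×0.23 = 41.4, 180×0.18 = 32.4, 180×0.30 = 54, 180×0.29 = 52.2.
χ² = (39−41.4)²/41.4 + (32−32.4)²/32.4 + (59−54)²/54 + (50−52.2)²/52.2
   = 0.139 + 0.005 + 0.463 + 0.093
The largest term is for 2: 0.46.

2, 0.46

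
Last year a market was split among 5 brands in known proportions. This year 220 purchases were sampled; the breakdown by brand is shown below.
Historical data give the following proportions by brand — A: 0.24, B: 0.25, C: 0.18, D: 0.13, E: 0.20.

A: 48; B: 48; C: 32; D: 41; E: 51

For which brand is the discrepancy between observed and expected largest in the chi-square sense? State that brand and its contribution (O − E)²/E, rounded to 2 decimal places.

D, 5.38

Expected counts E_i = n·p_i: 220×0.24 = 52.8, 220×0.25 = 55, 220×0.18 = 39.6, 220×0.13 = 28.6, 220×0.20 = 44.
A: (48 − 52.8)²/52.8 = 23.04/52.8 = 0.436
B: (48 − 55)²/55 = 49/55 = 0.891
C: (32 − 39.6)²/39.6 = 57.76/39.6 = 1.459
D: (41 − 28.6)²/28.6 = 153.76/28.6 = 5.376
E: (51 − 44)²/44 = 49/44 = 1.114
The largest term is for D: 5.38.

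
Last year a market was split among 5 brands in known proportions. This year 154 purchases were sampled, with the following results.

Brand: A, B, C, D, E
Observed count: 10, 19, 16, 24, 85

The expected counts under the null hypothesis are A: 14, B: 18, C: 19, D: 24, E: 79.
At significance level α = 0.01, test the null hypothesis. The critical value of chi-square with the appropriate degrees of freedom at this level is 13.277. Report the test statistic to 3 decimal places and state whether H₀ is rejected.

2.128; do not reject

cat         O        E   (O−E)²/E
A          10       14     1.1429
B          19       18     0.0556
C          16       19     0.4737
D          24       24     0.0000
E          85       79     0.4557
Sum = 2.128
df = 4. Since 2.128 < 13.277, we do not reject H₀.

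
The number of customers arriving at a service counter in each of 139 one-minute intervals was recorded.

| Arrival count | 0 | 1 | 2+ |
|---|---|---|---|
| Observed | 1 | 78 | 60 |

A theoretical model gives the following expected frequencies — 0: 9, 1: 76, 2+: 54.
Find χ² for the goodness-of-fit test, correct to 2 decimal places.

7.83

χ² = (1−9)²/9 + (78−76)²/76 + (60−54)²/54
   = 7.111 + 0.053 + 0.667
Sum = 7.83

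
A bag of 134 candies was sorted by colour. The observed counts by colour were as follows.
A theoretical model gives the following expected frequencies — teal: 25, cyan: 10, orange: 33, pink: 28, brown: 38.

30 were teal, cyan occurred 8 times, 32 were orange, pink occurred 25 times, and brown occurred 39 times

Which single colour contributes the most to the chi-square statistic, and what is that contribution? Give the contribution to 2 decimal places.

χ² = (30−25)²/25 + (8−10)²/10 + (32−33)²/33 + (25−28)²/28 + (39−38)²/38
   = 1.000 + 0.400 + 0.030 + 0.321 + 0.026
The largest term is for teal: 1.00.

teal, 1.00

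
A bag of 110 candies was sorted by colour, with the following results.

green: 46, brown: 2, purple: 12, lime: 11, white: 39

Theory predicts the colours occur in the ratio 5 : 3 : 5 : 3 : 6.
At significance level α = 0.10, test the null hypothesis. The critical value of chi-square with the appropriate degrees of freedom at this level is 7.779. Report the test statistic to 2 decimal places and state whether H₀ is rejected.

39.43; reject

Ratio total = 22. Expected counts: 110×5/22 = 25, 110×3/22 = 15, 110×5/22 = 25, 110×3/22 = 15, 110×6/22 = 30.
χ² = (46−25)²/25 + (2−15)²/15 + (12−25)²/25 + (11−15)²/15 + (39−30)²/30
   = 17.640 + 11.267 + 6.760 + 1.067 + 2.700
Sum = 39.43
df = 4. Since 39.43 > 7.779, we reject H₀.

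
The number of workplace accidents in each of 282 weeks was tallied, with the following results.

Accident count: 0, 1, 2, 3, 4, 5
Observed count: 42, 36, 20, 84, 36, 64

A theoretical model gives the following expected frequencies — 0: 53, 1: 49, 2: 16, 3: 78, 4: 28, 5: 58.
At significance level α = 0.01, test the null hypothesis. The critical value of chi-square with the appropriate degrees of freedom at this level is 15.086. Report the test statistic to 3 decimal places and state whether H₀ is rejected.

0: (42 − 53)²/53 = 121/53 = 2.2830
1: (36 − 49)²/49 = 169/49 = 3.4490
2: (20 − 16)²/16 = 16/16 = 1.0000
3: (84 − 78)²/78 = 36/78 = 0.4615
4: (36 − 28)²/28 = 64/28 = 2.2857
5: (64 − 58)²/58 = 36/58 = 0.6207
Sum = 10.100
df = 5. Since 10.100 < 15.086, we do not reject H₀.

10.100; do not reject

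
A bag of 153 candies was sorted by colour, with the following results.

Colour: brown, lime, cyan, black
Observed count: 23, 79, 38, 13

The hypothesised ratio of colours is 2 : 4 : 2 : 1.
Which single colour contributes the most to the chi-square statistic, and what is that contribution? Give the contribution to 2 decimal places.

brown, 3.56

Ratio total = 9. Expected counts: 153×2/9 = 34, 153×4/9 = 68, 153×2/9 = 34, 153×1/9 = 17.
χ² = (23−34)²/34 + (79−68)²/68 + (38−34)²/34 + (13−17)²/17
   = 3.559 + 1.779 + 0.471 + 0.941
The largest term is for brown: 3.56.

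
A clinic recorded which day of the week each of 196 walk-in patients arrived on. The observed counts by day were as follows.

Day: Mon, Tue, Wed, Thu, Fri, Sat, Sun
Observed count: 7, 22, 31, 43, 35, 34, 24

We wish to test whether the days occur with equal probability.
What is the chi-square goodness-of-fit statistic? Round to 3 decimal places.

29.000

Expected count for each of the 7 categories: 196/7 = 28.
χ² = (7−28)²/28 + (22−28)²/28 + (31−28)²/28 + (43−28)²/28 + (35−28)²/28 + (34−28)²/28 + (24−28)²/28
   = 15.7500 + 1.2857 + 0.3214 + 8.0357 + 1.7500 + 1.2857 + 0.5714
Sum = 29.000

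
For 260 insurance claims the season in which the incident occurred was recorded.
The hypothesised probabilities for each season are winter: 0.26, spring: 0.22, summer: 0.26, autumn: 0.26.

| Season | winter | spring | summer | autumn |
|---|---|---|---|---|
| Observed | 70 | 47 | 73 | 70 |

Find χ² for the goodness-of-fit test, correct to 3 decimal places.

2.421

Expected counts E_i = n·p_i: 260×0.26 = 67.6, 260×0.22 = 57.2, 260×0.26 = 67.6, 260×0.26 = 67.6.
winter: (70 − 67.6)²/67.6 = 5.76/67.6 = 0.0852
spring: (47 − 57.2)²/57.2 = 104.04/57.2 = 1.8189
summer: (73 − 67.6)²/67.6 = 29.16/67.6 = 0.4314
autumn: (70 − 67.6)²/67.6 = 5.76/67.6 = 0.0852
Sum = 2.421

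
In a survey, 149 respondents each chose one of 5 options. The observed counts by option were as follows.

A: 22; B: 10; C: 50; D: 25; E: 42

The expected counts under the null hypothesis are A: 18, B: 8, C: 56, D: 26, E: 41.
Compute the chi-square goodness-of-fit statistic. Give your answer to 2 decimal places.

2.09

χ² = (22−18)²/18 + (10−8)²/8 + (50−56)²/56 + (25−26)²/26 + (42−41)²/41
   = 0.889 + 0.500 + 0.643 + 0.038 + 0.024
Sum = 2.09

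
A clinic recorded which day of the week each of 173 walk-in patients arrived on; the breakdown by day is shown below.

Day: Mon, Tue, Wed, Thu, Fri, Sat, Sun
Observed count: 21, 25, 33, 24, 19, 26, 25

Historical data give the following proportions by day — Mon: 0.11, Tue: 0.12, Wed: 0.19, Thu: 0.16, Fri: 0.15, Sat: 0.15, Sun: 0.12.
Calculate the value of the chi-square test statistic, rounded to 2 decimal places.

Expected counts E_i = n·p_i: 173×0.11 = 19.03, 173×0.12 = 20.76, 173×0.19 = 32.87, 173×0.16 = 27.68, 173×0.15 = 25.95, 173×0.15 = 25.95, 173×0.12 = 20.76.
cat         O        E   (O−E)²/E
Mon        21    19.03      0.204
Tue        25    20.76      0.866
Wed        33    32.87      0.001
Thu        24    27.68      0.489
Fri        19    25.95      1.861
Sat        26    25.95      0.000
Sun        25    20.76      0.866
Sum = 4.29

4.29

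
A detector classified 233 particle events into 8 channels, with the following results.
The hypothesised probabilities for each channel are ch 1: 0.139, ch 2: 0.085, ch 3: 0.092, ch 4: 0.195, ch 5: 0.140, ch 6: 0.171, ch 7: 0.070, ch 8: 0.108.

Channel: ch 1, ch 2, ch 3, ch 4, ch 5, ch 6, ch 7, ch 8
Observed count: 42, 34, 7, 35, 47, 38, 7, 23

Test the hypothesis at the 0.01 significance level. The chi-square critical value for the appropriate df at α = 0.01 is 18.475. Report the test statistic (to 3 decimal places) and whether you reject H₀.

37.071; reject

Expected counts E_i = n·p_i: 233×0.139 = 32.387, 233×0.085 = 19.805, 233×0.092 = 21.436, 233×0.195 = 45.435, 233×0.140 = 32.62, 233×0.171 = 39.843, 233×0.070 = 16.31, 233×0.108 = 25.164.
cat         O        E   (O−E)²/E
ch 1       42   32.387     2.8533
ch 2       34   19.805    10.1741
ch 3        7   21.436     9.7219
ch 4       35   45.435     2.3966
ch 5       47    32.62     6.3392
ch 6       38   39.843     0.0853
ch 7        7    16.31     5.3143
ch 8       23   25.164     0.1861
Sum = 37.071
df = 7. Since 37.071 > 18.475, we reject H₀.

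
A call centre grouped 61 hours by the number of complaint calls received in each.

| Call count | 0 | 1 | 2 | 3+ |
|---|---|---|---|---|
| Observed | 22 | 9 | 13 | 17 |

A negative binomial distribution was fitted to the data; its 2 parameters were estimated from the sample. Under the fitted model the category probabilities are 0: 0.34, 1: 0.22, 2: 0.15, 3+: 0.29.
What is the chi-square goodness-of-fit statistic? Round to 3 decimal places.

3.179

Expected counts E_i = n·p_i: 61×0.34 = 20.74, 61×0.22 = 13.42, 61×0.15 = 9.15, 61×0.29 = 17.69.
0: (22 − 20.74)²/20.74 = 1.5876/20.74 = 0.0765
1: (9 − 13.42)²/13.42 = 19.5364/13.42 = 1.4558
2: (13 − 9.15)²/9.15 = 14.8225/9.15 = 1.6199
3+: (17 − 17.69)²/17.69 = 0.4761/17.69 = 0.0269
Sum = 3.179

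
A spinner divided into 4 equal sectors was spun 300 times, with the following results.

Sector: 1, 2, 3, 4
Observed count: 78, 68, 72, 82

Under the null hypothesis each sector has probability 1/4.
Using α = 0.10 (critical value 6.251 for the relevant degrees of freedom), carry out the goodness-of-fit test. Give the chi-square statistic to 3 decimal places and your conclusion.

1.547; do not reject

Expected count for each of the 4 categories: 300/4 = 75.
1: (78 − 75)²/75 = 9/75 = 0.1200
2: (68 − 75)²/75 = 49/75 = 0.6533
3: (72 − 75)²/75 = 9/75 = 0.1200
4: (82 − 75)²/75 = 49/75 = 0.6533
Sum = 1.547
df = 3. Since 1.547 < 6.251, we do not reject H₀.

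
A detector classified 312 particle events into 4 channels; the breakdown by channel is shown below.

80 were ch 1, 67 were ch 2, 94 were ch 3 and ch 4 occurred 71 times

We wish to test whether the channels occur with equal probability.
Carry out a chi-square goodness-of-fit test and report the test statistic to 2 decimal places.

5.51

Under H₀ each category has probability 1/4, so each expected count is 312/4 = 78.
cat         O        E   (O−E)²/E
ch 1       80       78      0.051
ch 2       67       78      1.551
ch 3       94       78      3.282
ch 4       71       78      0.628
Sum = 5.51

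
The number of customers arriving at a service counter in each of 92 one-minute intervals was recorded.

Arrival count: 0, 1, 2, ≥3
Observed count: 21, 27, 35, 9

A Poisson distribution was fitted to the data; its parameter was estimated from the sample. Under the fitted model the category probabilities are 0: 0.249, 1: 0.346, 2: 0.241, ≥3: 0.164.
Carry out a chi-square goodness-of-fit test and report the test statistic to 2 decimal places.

10.77

Expected counts E_i = n·p_i: 92×0.249 = 22.908, 92×0.346 = 31.832, 92×0.241 = 22.172, 92×0.164 = 15.088.
χ² = (21−22.908)²/22.908 + (27−31.832)²/31.832 + (35−22.172)²/22.172 + (9−15.088)²/15.088
   = 0.159 + 0.733 + 7.422 + 2.457
Sum = 10.77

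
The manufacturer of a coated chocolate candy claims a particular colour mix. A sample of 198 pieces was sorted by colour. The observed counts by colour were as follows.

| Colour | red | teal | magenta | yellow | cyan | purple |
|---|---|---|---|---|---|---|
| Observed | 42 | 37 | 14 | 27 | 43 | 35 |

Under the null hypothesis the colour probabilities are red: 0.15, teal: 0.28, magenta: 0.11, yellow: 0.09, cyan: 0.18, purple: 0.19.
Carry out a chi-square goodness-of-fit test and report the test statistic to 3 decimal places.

Expected counts E_i = n·p_i: 198×0.15 = 29.7, 198×0.28 = 55.44, 198×0.11 = 21.78, 198×0.09 = 17.82, 198×0.18 = 35.64, 198×0.19 = 37.62.
cat          O        E   (O−E)²/E
red         42     29.7     5.0939
teal        37    55.44     6.1334
magenta     14    21.78     2.7791
yellow      27    17.82     4.7291
cyan        43    35.64     1.5199
purple      35    37.62     0.1825
Sum = 20.438

20.438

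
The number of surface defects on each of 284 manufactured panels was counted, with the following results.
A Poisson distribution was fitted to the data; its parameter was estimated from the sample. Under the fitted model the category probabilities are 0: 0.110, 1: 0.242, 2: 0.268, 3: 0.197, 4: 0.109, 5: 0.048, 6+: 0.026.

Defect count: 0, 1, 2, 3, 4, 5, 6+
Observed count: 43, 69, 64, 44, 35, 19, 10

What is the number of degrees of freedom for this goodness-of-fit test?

There are k = 7 categories and 1 parameter estimated from the data, so df = 7 − 1 − 1 = 5.

5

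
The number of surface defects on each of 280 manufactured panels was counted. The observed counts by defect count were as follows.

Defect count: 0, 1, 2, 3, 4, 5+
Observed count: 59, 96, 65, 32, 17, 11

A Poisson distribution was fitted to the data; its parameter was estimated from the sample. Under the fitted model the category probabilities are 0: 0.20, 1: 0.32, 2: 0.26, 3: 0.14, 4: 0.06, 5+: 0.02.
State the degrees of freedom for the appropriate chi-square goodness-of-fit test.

There are k = 6 categories and 1 parameter estimated from the data, so df = 6 − 1 − 1 = 4.

4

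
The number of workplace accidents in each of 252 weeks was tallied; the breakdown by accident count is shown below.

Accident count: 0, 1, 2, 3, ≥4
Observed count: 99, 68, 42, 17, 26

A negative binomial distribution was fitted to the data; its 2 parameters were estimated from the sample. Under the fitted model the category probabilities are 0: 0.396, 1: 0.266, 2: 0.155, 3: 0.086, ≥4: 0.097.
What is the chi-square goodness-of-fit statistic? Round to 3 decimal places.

1.348

Expected counts E_i = n·p_i: 252×0.396 = 99.792, 252×0.266 = 67.032, 252×0.155 = 39.06, 252×0.086 = 21.672, 252×0.097 = 24.444.
cat         O        E   (O−E)²/E
0          99   99.792     0.0063
1          68   67.032     0.0140
2          42    39.06     0.2213
3          17   21.672     1.0072
≥4         26   24.444     0.0990
Sum = 1.348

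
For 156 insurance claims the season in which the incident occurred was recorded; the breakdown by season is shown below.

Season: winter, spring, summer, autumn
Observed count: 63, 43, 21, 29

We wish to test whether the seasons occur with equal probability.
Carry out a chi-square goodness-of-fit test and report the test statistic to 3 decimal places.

Under H₀ each category has probability 1/4, so each expected count is 156/4 = 39.
cat         O        E   (O−E)²/E
winter     63       39    14.7692
spring     43       39     0.4103
summer     21       39     8.3077
autumn     29       39     2.5641
Sum = 26.051

26.051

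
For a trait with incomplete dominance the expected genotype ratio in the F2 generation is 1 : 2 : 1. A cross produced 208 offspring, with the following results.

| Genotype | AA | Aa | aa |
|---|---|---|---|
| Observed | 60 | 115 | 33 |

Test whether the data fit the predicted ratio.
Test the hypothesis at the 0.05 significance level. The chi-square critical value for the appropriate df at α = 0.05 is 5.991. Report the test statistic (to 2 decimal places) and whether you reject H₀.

9.34; reject

Ratio total = 4. Expected counts: 208×1/4 = 52, 208×2/4 = 104, 208×1/4 = 52.
cat         O        E   (O−E)²/E
AA         60       52      1.231
Aa        115      104      1.163
aa         33       52      6.942
Sum = 9.34
df = 2. Since 9.34 > 5.991, we reject H₀.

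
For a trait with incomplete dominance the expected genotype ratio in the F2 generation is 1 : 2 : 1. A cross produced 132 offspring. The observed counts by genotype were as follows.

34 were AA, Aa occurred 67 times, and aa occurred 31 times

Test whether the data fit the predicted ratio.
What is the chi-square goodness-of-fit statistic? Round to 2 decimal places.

0.17

Ratio total = 4. Expected counts: 132×1/4 = 33, 132×2/4 = 66, 132×1/4 = 33.
cat         O        E   (O−E)²/E
AA         34       33      0.030
Aa         67       66      0.015
aa         31       33      0.121
Sum = 0.17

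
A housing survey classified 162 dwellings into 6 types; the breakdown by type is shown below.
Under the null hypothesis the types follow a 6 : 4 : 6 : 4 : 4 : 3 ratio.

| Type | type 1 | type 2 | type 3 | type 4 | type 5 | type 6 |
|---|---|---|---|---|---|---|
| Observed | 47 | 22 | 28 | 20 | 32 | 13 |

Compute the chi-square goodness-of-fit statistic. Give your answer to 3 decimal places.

10.028

Ratio total = 27. Expected counts: 162×6/27 = 36, 162×4/27 = 24, 162×6/27 = 36, 162×4/27 = 24, 162×4/27 = 24, 162×3/27 = 18.
type 1: (47 − 36)²/36 = 121/36 = 3.3611
type 2: (22 − 24)²/24 = 4/24 = 0.1667
type 3: (28 − 36)²/36 = 64/36 = 1.7778
type 4: (20 − 24)²/24 = 16/24 = 0.6667
type 5: (32 − 24)²/24 = 64/24 = 2.6667
type 6: (13 − 18)²/18 = 25/18 = 1.3889
Sum = 10.028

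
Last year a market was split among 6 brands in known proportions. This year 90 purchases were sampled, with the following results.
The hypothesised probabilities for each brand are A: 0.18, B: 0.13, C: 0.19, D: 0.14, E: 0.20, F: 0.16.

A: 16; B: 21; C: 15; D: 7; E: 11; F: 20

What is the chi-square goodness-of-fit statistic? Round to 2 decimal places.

Expected counts E_i = n·p_i: 90×0.18 = 16.2, 90×0.13 = 11.7, 90×0.19 = 17.1, 90×0.14 = 12.6, 90×0.20 = 18, 90×0.16 = 14.4.
A: (16 − 16.2)²/16.2 = 0.04/16.2 = 0.002
B: (21 − 11.7)²/11.7 = 86.49/11.7 = 7.392
C: (15 − 17.1)²/17.1 = 4.41/17.1 = 0.258
D: (7 − 12.6)²/12.6 = 31.36/12.6 = 2.489
E: (11 − 18)²/18 = 49/18 = 2.722
F: (20 − 14.4)²/14.4 = 31.36/14.4 = 2.178
Sum = 15.04

15.04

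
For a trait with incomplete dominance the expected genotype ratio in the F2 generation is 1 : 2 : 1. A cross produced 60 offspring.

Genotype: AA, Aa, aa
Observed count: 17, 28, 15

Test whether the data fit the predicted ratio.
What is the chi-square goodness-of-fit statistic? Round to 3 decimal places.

Ratio total = 4. Expected counts: 60×1/4 = 15, 60×2/4 = 30, 60×1/4 = 15.
AA: (17 − 15)²/15 = 4/15 = 0.2667
Aa: (28 − 30)²/30 = 4/30 = 0.1333
aa: (15 − 15)²/15 = 0/15 = 0.0000
Sum = 0.400

0.400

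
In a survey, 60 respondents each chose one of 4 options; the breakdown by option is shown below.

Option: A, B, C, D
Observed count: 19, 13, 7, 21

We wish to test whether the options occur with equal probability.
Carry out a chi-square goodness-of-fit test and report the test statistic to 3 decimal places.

Under H₀ each category has probability 1/4, so each expected count is 60/4 = 15.
A: (19 − 15)²/15 = 16/15 = 1.0667
B: (13 − 15)²/15 = 4/15 = 0.2667
C: (7 − 15)²/15 = 64/15 = 4.2667
D: (21 − 15)²/15 = 36/15 = 2.4000
Sum = 8.000

8.000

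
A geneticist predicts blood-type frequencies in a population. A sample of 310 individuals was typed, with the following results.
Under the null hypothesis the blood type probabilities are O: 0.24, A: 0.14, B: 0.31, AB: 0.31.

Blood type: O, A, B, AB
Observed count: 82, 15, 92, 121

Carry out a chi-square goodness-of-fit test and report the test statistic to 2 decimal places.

Expected counts E_i = n·p_i: 310×0.24 = 74.4, 310×0.14 = 43.4, 310×0.31 = 96.1, 310×0.31 = 96.1.
χ² = (82−74.4)²/74.4 + (15−43.4)²/43.4 + (92−96.1)²/96.1 + (121−96.1)²/96.1
   = 0.776 + 18.584 + 0.175 + 6.452
Sum = 25.99

25.99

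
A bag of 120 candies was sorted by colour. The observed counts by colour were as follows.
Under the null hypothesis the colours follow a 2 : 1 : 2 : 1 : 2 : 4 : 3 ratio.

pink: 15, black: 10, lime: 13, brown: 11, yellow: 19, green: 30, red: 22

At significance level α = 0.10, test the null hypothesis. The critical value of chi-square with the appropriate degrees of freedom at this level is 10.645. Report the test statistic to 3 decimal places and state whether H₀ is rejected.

Ratio total = 15. Expected counts: 120×2/15 = 16, 120×1/15 = 8, 120×2/15 = 16, 120×1/15 = 8, 120×2/15 = 16, 120×4/15 = 32, 120×3/15 = 24.
cat         O        E   (O−E)²/E
pink       15       16     0.0625
black      10        8     0.5000
lime       13       16     0.5625
brown      11        8     1.1250
yellow     19       16     0.5625
green      30       32     0.1250
red        22       24     0.1667
Sum = 3.104
df = 6. Since 3.104 < 10.645, we do not reject H₀.

3.104; do not reject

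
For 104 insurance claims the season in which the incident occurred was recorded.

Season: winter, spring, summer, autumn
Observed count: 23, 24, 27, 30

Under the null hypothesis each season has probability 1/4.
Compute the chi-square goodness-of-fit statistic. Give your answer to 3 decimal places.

Under H₀ each category has probability 1/4, so each expected count is 104/4 = 26.
cat         O        E   (O−E)²/E
winter     23       26     0.3462
spring     24       26     0.1538
summer     27       26     0.0385
autumn     30       26     0.6154
Sum = 1.154

1.154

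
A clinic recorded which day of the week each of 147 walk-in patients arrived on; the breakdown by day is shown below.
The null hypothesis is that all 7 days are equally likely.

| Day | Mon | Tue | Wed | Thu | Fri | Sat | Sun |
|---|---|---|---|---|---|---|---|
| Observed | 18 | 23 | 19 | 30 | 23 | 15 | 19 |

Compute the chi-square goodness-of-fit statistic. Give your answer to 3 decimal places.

6.762

Expected count for each of the 7 categories: 147/7 = 21.
cat         O        E   (O−E)²/E
Mon        18       21     0.4286
Tue        23       21     0.1905
Wed        19       21     0.1905
Thu        30       21     3.8571
Fri        23       21     0.1905
Sat        15       21     1.7143
Sun        19       21     0.1905
Sum = 6.762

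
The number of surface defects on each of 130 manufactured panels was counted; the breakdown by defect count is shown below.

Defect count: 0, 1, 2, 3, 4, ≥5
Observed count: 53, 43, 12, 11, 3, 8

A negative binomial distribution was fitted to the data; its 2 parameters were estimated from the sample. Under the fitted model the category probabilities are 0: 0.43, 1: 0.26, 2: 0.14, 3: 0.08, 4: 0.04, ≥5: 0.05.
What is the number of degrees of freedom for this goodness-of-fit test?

There are k = 6 categories and 2 parameters estimated from the data, so df = 6 − 1 − 2 = 3.

3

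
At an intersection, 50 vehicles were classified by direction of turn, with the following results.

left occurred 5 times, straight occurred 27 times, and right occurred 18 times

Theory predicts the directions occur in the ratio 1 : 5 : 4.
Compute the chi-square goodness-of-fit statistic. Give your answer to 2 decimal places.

Ratio total = 10. Expected counts: 50×1/10 = 5, 50×5/10 = 25, 50×4/10 = 20.
left: (5 − 5)²/5 = 0/5 = 0.000
straight: (27 − 25)²/25 = 4/25 = 0.160
right: (18 − 20)²/20 = 4/20 = 0.200
Sum = 0.36

0.36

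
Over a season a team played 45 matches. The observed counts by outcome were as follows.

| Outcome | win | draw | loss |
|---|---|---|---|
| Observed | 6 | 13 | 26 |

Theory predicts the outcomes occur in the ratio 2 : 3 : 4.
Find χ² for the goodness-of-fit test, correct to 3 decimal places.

3.667

Ratio total = 9. Expected counts: 45×2/9 = 10, 45×3/9 = 15, 45×4/9 = 20.
cat         O        E   (O−E)²/E
win         6       10     1.6000
draw       13       15     0.2667
loss       26       20     1.8000
Sum = 3.667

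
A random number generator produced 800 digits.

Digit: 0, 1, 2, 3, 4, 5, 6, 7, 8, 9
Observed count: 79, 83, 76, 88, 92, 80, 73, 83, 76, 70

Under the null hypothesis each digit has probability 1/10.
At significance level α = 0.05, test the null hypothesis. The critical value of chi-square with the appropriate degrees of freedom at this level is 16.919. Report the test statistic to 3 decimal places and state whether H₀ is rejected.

Expected count for each of the 10 categories: 800/10 = 80.
0: (79 − 80)²/80 = 1/80 = 0.0125
1: (83 − 80)²/80 = 9/80 = 0.1125
2: (76 − 80)²/80 = 16/80 = 0.2000
3: (88 − 80)²/80 = 64/80 = 0.8000
4: (92 − 80)²/80 = 144/80 = 1.8000
5: (80 − 80)²/80 = 0/80 = 0.0000
6: (73 − 80)²/80 = 49/80 = 0.6125
7: (83 − 80)²/80 = 9/80 = 0.1125
8: (76 − 80)²/80 = 16/80 = 0.2000
9: (70 − 80)²/80 = 100/80 = 1.2500
Sum = 5.100
df = 9. Since 5.100 < 16.919, we do not reject H₀.

5.100; do not reject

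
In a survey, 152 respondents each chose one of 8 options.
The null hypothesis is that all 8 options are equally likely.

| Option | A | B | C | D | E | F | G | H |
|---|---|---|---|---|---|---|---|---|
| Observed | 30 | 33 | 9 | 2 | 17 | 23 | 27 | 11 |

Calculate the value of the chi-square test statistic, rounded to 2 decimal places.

Expected count for each of the 8 categories: 152/8 = 19.
χ² = (30−19)²/19 + (33−19)²/19 + (9−19)²/19 + (2−19)²/19 + (17−19)²/19 + (23−19)²/19 + (27−19)²/19 + (11−19)²/19
   = 6.368 + 10.316 + 5.263 + 15.211 + 0.211 + 0.842 + 3.368 + 3.368
Sum = 44.95

44.95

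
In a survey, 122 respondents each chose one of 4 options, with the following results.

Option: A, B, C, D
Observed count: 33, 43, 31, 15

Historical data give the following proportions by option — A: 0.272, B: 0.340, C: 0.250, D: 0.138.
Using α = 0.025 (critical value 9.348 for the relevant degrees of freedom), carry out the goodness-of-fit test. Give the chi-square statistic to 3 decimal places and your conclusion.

Expected counts E_i = n·p_i: 122×0.272 = 33.184, 122×0.340 = 41.48, 122×0.250 = 30.5, 122×0.138 = 16.836.
cat         O        E   (O−E)²/E
A          33   33.184     0.0010
B          43    41.48     0.0557
C          31     30.5     0.0082
D          15   16.836     0.2002
Sum = 0.265
df = 3. Since 0.265 < 9.348, we do not reject H₀.

0.265; do not reject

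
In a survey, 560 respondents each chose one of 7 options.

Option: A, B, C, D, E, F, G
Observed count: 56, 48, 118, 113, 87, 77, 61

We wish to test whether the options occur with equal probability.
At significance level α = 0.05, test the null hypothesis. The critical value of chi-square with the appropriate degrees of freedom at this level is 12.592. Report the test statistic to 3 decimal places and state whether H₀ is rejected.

56.900; reject

Expected count for each of the 7 categories: 560/7 = 80.
cat         O        E   (O−E)²/E
A          56       80     7.2000
B          48       80    12.8000
C         118       80    18.0500
D         113       80    13.6125
E          87       80     0.6125
F          77       80     0.1125
G          61       80     4.5125
Sum = 56.900
df = 6. Since 56.900 > 12.592, we reject H₀.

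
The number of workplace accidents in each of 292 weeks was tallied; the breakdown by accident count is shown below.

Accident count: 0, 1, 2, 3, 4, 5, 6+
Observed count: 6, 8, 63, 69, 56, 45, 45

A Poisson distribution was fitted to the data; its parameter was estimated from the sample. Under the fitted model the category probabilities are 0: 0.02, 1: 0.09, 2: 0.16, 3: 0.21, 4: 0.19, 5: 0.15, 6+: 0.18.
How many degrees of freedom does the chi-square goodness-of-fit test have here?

5

There are k = 7 categories and 1 parameter estimated from the data, so df = 7 − 1 − 1 = 5.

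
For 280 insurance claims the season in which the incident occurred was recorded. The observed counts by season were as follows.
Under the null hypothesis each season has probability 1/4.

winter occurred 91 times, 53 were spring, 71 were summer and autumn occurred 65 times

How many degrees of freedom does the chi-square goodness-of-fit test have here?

There are k = 4 categories and no parameters were estimated from the data, so df = 4 − 1 = 3.

3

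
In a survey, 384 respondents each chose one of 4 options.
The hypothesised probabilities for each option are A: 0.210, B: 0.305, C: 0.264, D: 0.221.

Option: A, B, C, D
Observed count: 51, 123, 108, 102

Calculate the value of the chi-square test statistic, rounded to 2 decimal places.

15.08

Expected counts E_i = n·p_i: 384×0.210 = 80.64, 384×0.305 = 117.12, 384×0.264 = 101.376, 384×0.221 = 84.864.
χ² = (51−80.64)²/80.64 + (123−117.12)²/117.12 + (108−101.376)²/101.376 + (102−84.864)²/84.864
   = 10.894 + 0.295 + 0.433 + 3.460
Sum = 15.08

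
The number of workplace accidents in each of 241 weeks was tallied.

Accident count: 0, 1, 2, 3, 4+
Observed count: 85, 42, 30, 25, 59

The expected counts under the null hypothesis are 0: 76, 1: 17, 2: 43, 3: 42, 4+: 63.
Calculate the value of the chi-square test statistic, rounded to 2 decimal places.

0: (85 − 76)²/76 = 81/76 = 1.066
1: (42 − 17)²/17 = 625/17 = 36.765
2: (30 − 43)²/43 = 169/43 = 3.930
3: (25 − 42)²/42 = 289/42 = 6.881
4+: (59 − 63)²/63 = 16/63 = 0.254
Sum = 48.90

48.90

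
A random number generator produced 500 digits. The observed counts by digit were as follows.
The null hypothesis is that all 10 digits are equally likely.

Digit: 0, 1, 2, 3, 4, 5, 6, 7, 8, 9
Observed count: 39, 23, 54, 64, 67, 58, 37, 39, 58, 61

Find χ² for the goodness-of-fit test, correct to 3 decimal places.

37.800

Expected count for each of the 10 categories: 500/10 = 50.
χ² = (39−50)²/50 + (23−50)²/50 + (54−50)²/50 + (64−50)²/50 + (67−50)²/50 + (58−50)²/50 + (37−50)²/50 + (39−50)²/50 + (58−50)²/50 + (61−50)²/50
   = 2.4200 + 14.5800 + 0.3200 + 3.9200 + 5.7800 + 1.2800 + 3.3800 + 2.4200 + 1.2800 + 2.4200
Sum = 37.800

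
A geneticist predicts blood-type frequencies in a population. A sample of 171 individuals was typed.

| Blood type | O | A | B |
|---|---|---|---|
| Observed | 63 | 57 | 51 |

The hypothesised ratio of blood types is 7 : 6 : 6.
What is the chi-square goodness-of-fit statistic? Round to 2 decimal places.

0.33

Ratio total = 19. Expected counts: 171×7/19 = 63, 171×6/19 = 54, 171×6/19 = 54.
cat         O        E   (O−E)²/E
O          63       63      0.000
A          57       54      0.167
B          51       54      0.167
Sum = 0.33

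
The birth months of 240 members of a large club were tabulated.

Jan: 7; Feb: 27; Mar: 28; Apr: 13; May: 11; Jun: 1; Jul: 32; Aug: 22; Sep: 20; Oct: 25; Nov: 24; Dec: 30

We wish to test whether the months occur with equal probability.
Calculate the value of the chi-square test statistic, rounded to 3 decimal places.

53.100

Expected count for each of the 12 categories: 240/12 = 20.
χ² = (7−20)²/20 + (27−20)²/20 + (28−20)²/20 + (13−20)²/20 + (11−20)²/20 + (1−20)²/20 + (32−20)²/20 + (22−20)²/20 + (20−20)²/20 + (25−20)²/20 + (24−20)²/20 + (30−20)²/20
   = 8.4500 + 2.4500 + 3.2000 + 2.4500 + 4.0500 + 18.0500 + 7.2000 + 0.2000 + 0.0000 + 1.2500 + 0.8000 + 5.0000
Sum = 53.100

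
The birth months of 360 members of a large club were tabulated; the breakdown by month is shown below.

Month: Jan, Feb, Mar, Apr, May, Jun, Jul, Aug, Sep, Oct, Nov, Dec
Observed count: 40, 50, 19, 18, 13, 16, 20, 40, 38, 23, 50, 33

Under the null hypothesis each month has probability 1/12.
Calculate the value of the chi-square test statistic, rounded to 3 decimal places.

65.733

Under H₀ each category has probability 1/12, so each expected count is 360/12 = 30.
cat         O        E   (O−E)²/E
Jan        40       30     3.3333
Feb        50       30    13.3333
Mar        19       30     4.0333
Apr        18       30     4.8000
May        13       30     9.6333
Jun        16       30     6.5333
Jul        20       30     3.3333
Aug        40       30     3.3333
Sep        38       30     2.1333
Oct        23       30     1.6333
Nov        50       30    13.3333
Dec        33       30     0.3000
Sum = 65.733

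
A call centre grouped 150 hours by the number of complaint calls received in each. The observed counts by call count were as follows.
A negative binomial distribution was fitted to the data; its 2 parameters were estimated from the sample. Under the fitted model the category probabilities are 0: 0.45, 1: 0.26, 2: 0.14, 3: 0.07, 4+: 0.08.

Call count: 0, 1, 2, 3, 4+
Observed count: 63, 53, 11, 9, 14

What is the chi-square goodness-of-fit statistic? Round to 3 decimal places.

10.635

Expected counts E_i = n·p_i: 150×0.45 = 67.5, 150×0.26 = 39, 150×0.14 = 21, 150×0.07 = 10.5, 150×0.08 = 12.
0: (63 − 67.5)²/67.5 = 20.25/67.5 = 0.3000
1: (53 − 39)²/39 = 196/39 = 5.0256
2: (11 − 21)²/21 = 100/21 = 4.7619
3: (9 − 10.5)²/10.5 = 2.25/10.5 = 0.2143
4+: (14 − 12)²/12 = 4/12 = 0.3333
Sum = 10.635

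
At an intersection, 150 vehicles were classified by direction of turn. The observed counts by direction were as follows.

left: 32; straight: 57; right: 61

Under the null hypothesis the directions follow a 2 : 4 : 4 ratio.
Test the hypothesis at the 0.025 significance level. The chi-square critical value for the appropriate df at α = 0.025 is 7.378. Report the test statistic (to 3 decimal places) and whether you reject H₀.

0.300; do not reject

Ratio total = 10. Expected counts: 150×2/10 = 30, 150×4/10 = 60, 150×4/10 = 60.
χ² = (32−30)²/30 + (57−60)²/60 + (61−60)²/60
   = 0.1333 + 0.1500 + 0.0167
Sum = 0.300
df = 2. Since 0.300 < 7.378, we do not reject H₀.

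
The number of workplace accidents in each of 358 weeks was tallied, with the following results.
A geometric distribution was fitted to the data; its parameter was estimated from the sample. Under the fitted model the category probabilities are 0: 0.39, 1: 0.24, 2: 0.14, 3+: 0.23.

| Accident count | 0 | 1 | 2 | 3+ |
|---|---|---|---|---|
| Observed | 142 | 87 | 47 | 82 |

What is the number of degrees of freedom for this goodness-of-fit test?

2

There are k = 4 categories and 1 parameter estimated from the data, so df = 4 − 1 − 1 = 2.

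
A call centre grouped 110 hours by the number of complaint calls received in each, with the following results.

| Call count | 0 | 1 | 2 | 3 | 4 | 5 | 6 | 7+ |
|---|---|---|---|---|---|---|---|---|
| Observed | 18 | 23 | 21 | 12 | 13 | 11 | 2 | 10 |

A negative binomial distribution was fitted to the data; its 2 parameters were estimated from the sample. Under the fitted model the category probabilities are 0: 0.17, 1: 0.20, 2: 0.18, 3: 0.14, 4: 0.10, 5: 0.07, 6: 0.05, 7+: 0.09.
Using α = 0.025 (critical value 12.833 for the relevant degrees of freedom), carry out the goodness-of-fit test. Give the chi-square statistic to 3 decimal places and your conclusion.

Expected counts E_i = n·p_i: 110×0.17 = 18.7, 110×0.20 = 22, 110×0.18 = 19.8, 110×0.14 = 15.4, 110×0.10 = 11, 110×0.07 = 7.7, 110×0.05 = 5.5, 110×0.09 = 9.9.
0: (18 − 18.7)²/18.7 = 0.49/18.7 = 0.0262
1: (23 − 22)²/22 = 1/22 = 0.0455
2: (21 − 19.8)²/19.8 = 1.44/19.8 = 0.0727
3: (12 − 15.4)²/15.4 = 11.56/15.4 = 0.7506
4: (13 − 11)²/11 = 4/11 = 0.3636
5: (11 − 7.7)²/7.7 = 10.89/7.7 = 1.4143
6: (2 − 5.5)²/5.5 = 12.25/5.5 = 2.2273
7+: (10 − 9.9)²/9.9 = 0.01/9.9 = 0.0010
Sum = 4.901
df = 5. Since 4.901 < 12.833, we do not reject H₀.

4.901; do not reject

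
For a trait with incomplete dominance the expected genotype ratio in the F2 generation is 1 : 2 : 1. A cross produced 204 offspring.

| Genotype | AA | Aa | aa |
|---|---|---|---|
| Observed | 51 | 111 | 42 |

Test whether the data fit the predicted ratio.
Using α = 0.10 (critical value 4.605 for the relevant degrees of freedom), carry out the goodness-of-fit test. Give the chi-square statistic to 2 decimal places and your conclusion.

2.38; do not reject

Ratio total = 4. Expected counts: 204×1/4 = 51, 204×2/4 = 102, 204×1/4 = 51.
AA: (51 − 51)²/51 = 0/51 = 0.000
Aa: (111 − 102)²/102 = 81/102 = 0.794
aa: (42 − 51)²/51 = 81/51 = 1.588
Sum = 2.38
df = 2. Since 2.38 < 4.605, we do not reject H₀.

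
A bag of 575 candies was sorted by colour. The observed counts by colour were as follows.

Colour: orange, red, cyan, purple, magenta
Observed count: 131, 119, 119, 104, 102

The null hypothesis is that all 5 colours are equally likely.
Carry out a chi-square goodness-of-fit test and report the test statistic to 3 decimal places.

5.026

Under H₀ each category has probability 1/5, so each expected count is 575/5 = 115.
cat          O        E   (O−E)²/E
orange     131      115     2.2261
red        119      115     0.1391
cyan       119      115     0.1391
purple     104      115     1.0522
magenta    102      115     1.4696
Sum = 5.026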